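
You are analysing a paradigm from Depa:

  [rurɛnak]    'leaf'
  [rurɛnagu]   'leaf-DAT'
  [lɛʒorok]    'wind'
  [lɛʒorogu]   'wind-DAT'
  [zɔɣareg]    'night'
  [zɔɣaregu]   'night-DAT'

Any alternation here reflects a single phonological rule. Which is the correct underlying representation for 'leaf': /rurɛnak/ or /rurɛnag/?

/rurɛnak/

The root 'leaf' surfaces as [rurɛnak] and [rurɛnagu], with a stem-final [k] ~ [g] alternation.
The stem 'night' ([zɔɣareg], [zɔɣaregu]) shows [g] unchanged in both environments, so [g] cannot be basic with [k] derived in isolation.
Therefore /k/ is basic and [g] is derived by intervocalic voicing (voiceless stops become voiced between vowels).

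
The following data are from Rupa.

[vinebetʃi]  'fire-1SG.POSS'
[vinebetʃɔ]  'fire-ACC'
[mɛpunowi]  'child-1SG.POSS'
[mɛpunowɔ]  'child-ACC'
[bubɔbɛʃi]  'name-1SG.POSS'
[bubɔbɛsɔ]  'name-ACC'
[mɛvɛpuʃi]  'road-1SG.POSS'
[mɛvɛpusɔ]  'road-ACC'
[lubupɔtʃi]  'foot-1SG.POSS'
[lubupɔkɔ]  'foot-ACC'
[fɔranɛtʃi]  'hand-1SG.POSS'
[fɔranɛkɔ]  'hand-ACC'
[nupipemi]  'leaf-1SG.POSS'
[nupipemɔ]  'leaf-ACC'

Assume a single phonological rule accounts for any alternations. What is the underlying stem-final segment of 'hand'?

/k/

The stem for 'hand' ends in [tʃ] in [fɔranɛtʃi] but [k] in [fɔranɛkɔ].
Compare 'fire', with invariant [tʃ] in [vinebetʃi] and [vinebetʃɔ]: an analysis with underlying /tʃ/ and a rule producing [k] before the ACC suffix would wrongly predict alternation here too.
The underlying segment must be /k/; /k/ and /s/ become palato-alveolar [tʃ] and [ʃ] before a front vowel, yielding [tʃ] there.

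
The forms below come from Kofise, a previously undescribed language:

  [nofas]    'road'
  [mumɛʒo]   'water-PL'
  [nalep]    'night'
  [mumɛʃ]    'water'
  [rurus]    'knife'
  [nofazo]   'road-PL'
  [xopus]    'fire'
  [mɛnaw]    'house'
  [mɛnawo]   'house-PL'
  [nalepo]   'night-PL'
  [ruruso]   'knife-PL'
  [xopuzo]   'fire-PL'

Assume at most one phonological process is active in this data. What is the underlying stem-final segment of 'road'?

/z/

In [nofas] and [nofazo] the final segment of 'road' alternates: [s] ~ [z].
But 'knife' keeps [s] in both environments ([rurus], [ruruso]), so there is no rule changing /s/ to [z] before the PL suffix.
The underlying segment must be /z/; voiced obstruents become voiceless word-finally, yielding [s] there.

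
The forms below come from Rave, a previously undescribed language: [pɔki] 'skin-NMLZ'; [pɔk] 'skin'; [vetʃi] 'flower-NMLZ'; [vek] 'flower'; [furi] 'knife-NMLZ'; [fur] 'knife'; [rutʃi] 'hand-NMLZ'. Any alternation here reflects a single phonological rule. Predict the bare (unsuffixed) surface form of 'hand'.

[ruk]

'flower' shows [tʃ] ~ [k] at the end of the stem ([vetʃi] vs [vek]).
The stem 'skin' ([pɔki], [pɔk]) shows [k] unchanged in both environments, so [k] cannot be basic with [tʃ] derived before the NMLZ suffix.
The alternation reflects depalatalization: palato-alveolar /tʃ/ becomes [k] when no front vowel follows. /tʃ/ is underlying.
From [rutʃi] the stem 'hand' is /rutʃ/; when no front vowel follows this yields [ruk].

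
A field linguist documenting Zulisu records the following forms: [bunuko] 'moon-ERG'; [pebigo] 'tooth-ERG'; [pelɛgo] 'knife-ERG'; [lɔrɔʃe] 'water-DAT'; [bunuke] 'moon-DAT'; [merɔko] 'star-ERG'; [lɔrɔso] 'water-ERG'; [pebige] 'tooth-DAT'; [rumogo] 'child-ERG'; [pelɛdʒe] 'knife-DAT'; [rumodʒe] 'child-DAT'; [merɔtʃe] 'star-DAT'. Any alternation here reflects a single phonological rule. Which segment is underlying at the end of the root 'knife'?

/dʒ/

The root 'knife' surfaces as [pelɛdʒe] and [pelɛgo], with a stem-final [dʒ] ~ [g] alternation.
But 'tooth' keeps [g] in both environments ([pebige], [pebigo]), so there is no rule changing /g/ to [dʒ] before the DAT suffix.
The alternation reflects depalatalization: palato-alveolar /tʃ/, /dʒ/ and /ʃ/ become [k], [g] and [s] when no front vowel follows. /dʒ/ is underlying.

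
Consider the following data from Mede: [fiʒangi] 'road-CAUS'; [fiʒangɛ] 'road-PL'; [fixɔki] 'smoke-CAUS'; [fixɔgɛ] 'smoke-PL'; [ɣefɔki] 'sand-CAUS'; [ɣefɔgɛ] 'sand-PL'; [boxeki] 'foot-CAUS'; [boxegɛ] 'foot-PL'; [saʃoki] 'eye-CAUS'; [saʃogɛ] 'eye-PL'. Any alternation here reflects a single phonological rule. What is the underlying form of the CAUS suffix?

/-ki/

The CAUS suffix surfaces as [-gi] and [-ki], depending on the final segment of the stem.
By contrast the PL suffix keeps its initial [g] throughout — that segment must be underlying.
The CAUS suffix is therefore /-ki/ underlyingly, with post-nasal voicing: voiceless stops become voiced after a nasal.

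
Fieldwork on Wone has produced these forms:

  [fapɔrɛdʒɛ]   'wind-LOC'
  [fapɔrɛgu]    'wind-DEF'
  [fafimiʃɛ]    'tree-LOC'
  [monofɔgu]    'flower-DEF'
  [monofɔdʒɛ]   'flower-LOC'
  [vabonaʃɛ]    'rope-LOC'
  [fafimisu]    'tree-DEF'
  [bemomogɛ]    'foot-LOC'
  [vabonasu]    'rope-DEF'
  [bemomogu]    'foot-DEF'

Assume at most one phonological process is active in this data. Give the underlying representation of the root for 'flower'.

In [monofɔgu] and [monofɔdʒɛ] the final segment of 'flower' alternates: [g] ~ [dʒ].
But 'foot' keeps [g] in both environments ([bemomogu], [bemomogɛ]), so there is no rule changing /g/ to [dʒ] before the LOC suffix.
So /dʒ/ is underlying, and a rule of depalatalization — palato-alveolar /dʒ/ and /ʃ/ become [g] and [s] when no front vowel follows — gives [g].

/monofɔdʒ/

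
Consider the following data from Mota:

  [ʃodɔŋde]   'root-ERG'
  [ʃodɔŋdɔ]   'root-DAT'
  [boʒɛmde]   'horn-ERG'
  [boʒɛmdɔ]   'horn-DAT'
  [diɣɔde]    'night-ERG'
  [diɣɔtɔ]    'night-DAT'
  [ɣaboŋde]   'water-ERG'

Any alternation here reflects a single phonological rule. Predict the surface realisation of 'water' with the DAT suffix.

The DAT morpheme has two allomorphs, [-dɔ] and [-tɔ].
By contrast the ERG suffix keeps its initial [d] throughout — that segment must be underlying.
The DAT suffix is therefore /-tɔ/ underlyingly, with post-nasal voicing: voiceless stops become voiced after a nasal.
After 'water', which ends in a nasal, the suffix surfaces as [-dɔ], giving [ɣaboŋdɔ].

[ɣaboŋdɔ]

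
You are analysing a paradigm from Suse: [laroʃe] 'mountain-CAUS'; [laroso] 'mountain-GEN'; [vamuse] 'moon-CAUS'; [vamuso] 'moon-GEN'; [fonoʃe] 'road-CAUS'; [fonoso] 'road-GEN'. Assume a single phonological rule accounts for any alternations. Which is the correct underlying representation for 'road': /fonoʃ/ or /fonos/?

/fonoʃ/

The stem for 'road' ends in [ʃ] in [fonoʃe] but [s] in [fonoso].
If /s/ were underlying and a rule turned it into [ʃ] before the CAUS suffix, 'moon' would also alternate; but it has [s] in both [vamuse] and [vamuso].
Therefore /ʃ/ is basic and [s] is derived by depalatalization (palato-alveolar /ʃ/ becomes [s] when no front vowel follows).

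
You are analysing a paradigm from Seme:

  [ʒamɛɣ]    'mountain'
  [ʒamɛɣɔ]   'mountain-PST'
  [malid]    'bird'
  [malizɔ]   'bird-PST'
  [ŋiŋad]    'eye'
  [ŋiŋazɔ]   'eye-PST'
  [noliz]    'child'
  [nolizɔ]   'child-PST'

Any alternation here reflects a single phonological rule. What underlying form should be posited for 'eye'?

The stem for 'eye' ends in [d] in [ŋiŋad] but [z] in [ŋiŋazɔ].
The stem 'child' ([noliz], [nolizɔ]) shows [z] unchanged in both environments, so [z] cannot be basic with [d] derived in isolation.
So /d/ is underlying, and a rule of intervocalic spirantization — voiced stops become fricatives between vowels — gives [z].
The underlying form of 'eye' is therefore /ŋiŋad/.

/ŋiŋad/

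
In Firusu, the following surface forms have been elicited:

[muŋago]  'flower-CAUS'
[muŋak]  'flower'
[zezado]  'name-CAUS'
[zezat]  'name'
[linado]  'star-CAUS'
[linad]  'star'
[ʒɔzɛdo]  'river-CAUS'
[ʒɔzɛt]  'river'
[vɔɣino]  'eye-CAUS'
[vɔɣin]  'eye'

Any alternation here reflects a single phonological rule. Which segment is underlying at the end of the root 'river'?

'river' shows [d] ~ [t] at the end of the stem ([ʒɔzɛdo] vs [ʒɔzɛt]).
If /d/ were underlying and a rule turned it into [t] in isolation, 'star' would also alternate; but it has [d] in both [linado] and [linad].
The alternation reflects intervocalic voicing: voiceless stops become voiced between vowels. /t/ is underlying.

/t/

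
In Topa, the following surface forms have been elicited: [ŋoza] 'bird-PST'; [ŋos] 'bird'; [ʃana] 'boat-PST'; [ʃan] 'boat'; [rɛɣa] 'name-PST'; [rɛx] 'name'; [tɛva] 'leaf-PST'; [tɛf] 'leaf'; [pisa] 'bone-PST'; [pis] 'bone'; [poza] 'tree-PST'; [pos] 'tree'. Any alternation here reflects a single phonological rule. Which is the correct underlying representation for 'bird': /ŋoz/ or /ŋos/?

The root 'bird' surfaces as [ŋoza] and [ŋos], with a stem-final [z] ~ [s] alternation.
Compare 'bone', with invariant [s] in [pisa] and [pis]: an analysis with underlying /s/ and a rule producing [z] before the PST suffix would wrongly predict alternation here too.
So /z/ is underlying, and a rule of word-final obstruent devoicing — voiced obstruents become voiceless word-finally — gives [s].

/ŋoz/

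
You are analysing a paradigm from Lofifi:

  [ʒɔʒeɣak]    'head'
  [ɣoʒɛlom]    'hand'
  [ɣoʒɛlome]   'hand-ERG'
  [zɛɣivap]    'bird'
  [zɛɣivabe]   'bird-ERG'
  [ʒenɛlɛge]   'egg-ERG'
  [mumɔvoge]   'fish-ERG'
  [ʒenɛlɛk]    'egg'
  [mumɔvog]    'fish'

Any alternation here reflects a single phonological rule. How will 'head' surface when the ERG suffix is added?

In [ʒenɛlɛk] and [ʒenɛlɛge] the final segment of 'egg' alternates: [k] ~ [g].
But 'fish' keeps [g] in both environments ([mumɔvog], [mumɔvoge]), so there is no rule changing /g/ to [k] in isolation.
Therefore /k/ is basic and [g] is derived by intervocalic voicing (voiceless stops become voiced between vowels).
The one attested form of 'head', [ʒɔʒeɣak], shows underlying /ʒɔʒeɣak/. Applying the same rule between vowels gives [ʒɔʒeɣage].

[ʒɔʒeɣage]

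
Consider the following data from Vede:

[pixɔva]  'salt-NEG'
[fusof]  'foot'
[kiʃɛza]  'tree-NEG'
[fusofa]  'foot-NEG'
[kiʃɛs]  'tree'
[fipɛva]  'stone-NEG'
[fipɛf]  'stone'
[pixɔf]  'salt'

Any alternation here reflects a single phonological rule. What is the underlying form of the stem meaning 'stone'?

In [fipɛf] and [fipɛva] the final segment of 'stone' alternates: [f] ~ [v].
But 'foot' keeps [f] in both environments ([fusof], [fusofa]), so there is no rule changing /f/ to [v] before the NEG suffix.
The underlying segment must be /v/; voiced obstruents become voiceless word-finally, yielding [f] there.
So 'stone' = /fipɛv/.

/fipɛv/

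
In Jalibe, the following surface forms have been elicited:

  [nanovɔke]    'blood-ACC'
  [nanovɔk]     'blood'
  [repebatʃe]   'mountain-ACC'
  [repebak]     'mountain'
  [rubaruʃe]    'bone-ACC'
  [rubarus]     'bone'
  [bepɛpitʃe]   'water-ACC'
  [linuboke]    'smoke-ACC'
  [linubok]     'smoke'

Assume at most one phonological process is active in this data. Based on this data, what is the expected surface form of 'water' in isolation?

[bepɛpik]

In [repebatʃe] and [repebak] the final segment of 'mountain' alternates: [tʃ] ~ [k].
But 'blood' keeps [k] in both environments ([nanovɔke], [nanovɔk]), so there is no rule changing /k/ to [tʃ] before the ACC suffix.
So /tʃ/ is underlying, and a rule of depalatalization — palato-alveolar /tʃ/ and /ʃ/ become [k] and [s] when no front vowel follows — gives [k].
From [bepɛpitʃe] the stem 'water' is /bepɛpitʃ/; when no front vowel follows this yields [bepɛpik].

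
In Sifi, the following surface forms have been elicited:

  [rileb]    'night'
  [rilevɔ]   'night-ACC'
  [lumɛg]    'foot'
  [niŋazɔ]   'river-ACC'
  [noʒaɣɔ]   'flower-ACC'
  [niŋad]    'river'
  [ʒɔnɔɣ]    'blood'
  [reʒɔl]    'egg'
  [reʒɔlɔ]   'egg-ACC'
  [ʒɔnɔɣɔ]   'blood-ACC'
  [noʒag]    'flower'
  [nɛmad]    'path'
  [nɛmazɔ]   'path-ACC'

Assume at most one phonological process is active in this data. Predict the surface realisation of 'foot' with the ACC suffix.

In [noʒaɣɔ] and [noʒag] the final segment of 'flower' alternates: [ɣ] ~ [g].
If /ɣ/ were underlying and a rule turned it into [g] in isolation, 'blood' would also alternate; but it has [ɣ] in both [ʒɔnɔɣɔ] and [ʒɔnɔɣ].
The alternation reflects intervocalic spirantization: voiced stops become fricatives between vowels. /g/ is underlying.
From [lumɛg] the stem 'foot' is /lumɛg/; between vowels this yields [lumɛɣɔ].

[lumɛɣɔ]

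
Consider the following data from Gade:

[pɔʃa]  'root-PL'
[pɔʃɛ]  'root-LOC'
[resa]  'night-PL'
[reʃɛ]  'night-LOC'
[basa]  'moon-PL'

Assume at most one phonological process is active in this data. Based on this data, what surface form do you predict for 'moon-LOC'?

In [resa] and [reʃɛ] the final segment of 'night' alternates: [s] ~ [ʃ].
The stem 'root' ([pɔʃa], [pɔʃɛ]) shows [ʃ] unchanged in both environments, so [ʃ] cannot be basic with [s] derived before the PL suffix.
The alternation reflects palatalization before a front vowel: /s/ becomes palato-alveolar [ʃ] before a front vowel. /s/ is underlying.
The one attested form of 'moon', [basa], shows underlying /bas/. Applying the same rule before a front vowel gives [baʃɛ].

[baʃɛ]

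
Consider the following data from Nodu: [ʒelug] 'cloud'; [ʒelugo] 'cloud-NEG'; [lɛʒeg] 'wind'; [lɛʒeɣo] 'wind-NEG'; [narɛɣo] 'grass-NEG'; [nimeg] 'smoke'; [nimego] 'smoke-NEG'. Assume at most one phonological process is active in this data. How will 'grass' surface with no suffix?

[narɛg]

The stem for 'wind' ends in [g] in [lɛʒeg] but [ɣ] in [lɛʒeɣo].
If /g/ were underlying and a rule turned it into [ɣ] before the NEG suffix, 'smoke' would also alternate; but it has [g] in both [nimeg] and [nimego].
So /ɣ/ is underlying, and a rule of word-final hardening — voiced fricatives become stops word-finally — gives [g].
The one attested form of 'grass', [narɛɣo], shows underlying /narɛɣ/. Applying the same rule word-finally gives [narɛg].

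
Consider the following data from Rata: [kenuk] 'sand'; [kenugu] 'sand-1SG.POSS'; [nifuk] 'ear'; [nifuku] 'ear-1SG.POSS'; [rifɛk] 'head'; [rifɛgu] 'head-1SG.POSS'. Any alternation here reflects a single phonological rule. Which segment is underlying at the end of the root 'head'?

The root 'head' surfaces as [rifɛk] and [rifɛgu], with a stem-final [k] ~ [g] alternation.
But 'ear' keeps [k] in both environments ([nifuk], [nifuku]), so there is no rule changing /k/ to [g] before the 1SG.POSS suffix.
The alternation reflects word-final obstruent devoicing: voiced obstruents become voiceless word-finally. /g/ is underlying.

/g/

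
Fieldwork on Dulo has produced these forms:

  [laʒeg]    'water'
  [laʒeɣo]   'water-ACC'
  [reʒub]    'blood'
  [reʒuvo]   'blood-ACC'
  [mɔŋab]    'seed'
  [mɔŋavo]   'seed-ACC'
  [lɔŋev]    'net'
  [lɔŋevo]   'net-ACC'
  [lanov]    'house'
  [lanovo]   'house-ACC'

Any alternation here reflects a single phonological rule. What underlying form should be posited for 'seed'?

In [mɔŋab] and [mɔŋavo] the final segment of 'seed' alternates: [b] ~ [v].
Compare 'net', with invariant [v] in [lɔŋev] and [lɔŋevo]: an analysis with underlying /v/ and a rule producing [b] in isolation would wrongly predict alternation here too.
The underlying segment must be /b/; voiced stops become fricatives between vowels, yielding [v] there.

/mɔŋab/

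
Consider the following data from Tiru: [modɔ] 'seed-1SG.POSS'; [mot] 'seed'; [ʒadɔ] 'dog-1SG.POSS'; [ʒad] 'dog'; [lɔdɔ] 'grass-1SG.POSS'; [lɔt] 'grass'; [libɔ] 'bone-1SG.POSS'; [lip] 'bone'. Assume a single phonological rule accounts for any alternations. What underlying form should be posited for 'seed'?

/mot/

In [modɔ] and [mot] the final segment of 'seed' alternates: [d] ~ [t].
If /d/ were underlying and a rule turned it into [t] in isolation, 'dog' would also alternate; but it has [d] in both [ʒadɔ] and [ʒad].
The underlying segment must be /t/; voiceless stops become voiced between vowels, yielding [d] there.
The underlying form of 'seed' is therefore /mot/.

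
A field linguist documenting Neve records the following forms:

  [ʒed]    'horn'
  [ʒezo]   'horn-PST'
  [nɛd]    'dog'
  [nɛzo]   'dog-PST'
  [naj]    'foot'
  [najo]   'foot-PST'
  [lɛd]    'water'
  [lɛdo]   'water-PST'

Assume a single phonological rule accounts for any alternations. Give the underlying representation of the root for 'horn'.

/ʒez/

'horn' shows [d] ~ [z] at the end of the stem ([ʒed] vs [ʒezo]).
The stem 'water' ([lɛd], [lɛdo]) shows [d] unchanged in both environments, so [d] cannot be basic with [z] derived before the PST suffix.
So /z/ is underlying, and a rule of word-final hardening — voiced fricatives become stops word-finally — gives [d].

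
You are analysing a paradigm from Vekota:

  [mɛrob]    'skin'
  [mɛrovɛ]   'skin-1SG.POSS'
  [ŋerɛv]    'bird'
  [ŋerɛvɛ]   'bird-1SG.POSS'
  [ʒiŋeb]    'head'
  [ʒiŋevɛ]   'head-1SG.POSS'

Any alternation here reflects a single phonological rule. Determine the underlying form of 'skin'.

The stem for 'skin' ends in [b] in [mɛrob] but [v] in [mɛrovɛ].
Compare 'bird', with invariant [v] in [ŋerɛv] and [ŋerɛvɛ]: an analysis with underlying /v/ and a rule producing [b] in isolation would wrongly predict alternation here too.
The alternation reflects intervocalic spirantization: voiced stops become fricatives between vowels. /b/ is underlying.
So 'skin' = /mɛrob/.

/mɛrob/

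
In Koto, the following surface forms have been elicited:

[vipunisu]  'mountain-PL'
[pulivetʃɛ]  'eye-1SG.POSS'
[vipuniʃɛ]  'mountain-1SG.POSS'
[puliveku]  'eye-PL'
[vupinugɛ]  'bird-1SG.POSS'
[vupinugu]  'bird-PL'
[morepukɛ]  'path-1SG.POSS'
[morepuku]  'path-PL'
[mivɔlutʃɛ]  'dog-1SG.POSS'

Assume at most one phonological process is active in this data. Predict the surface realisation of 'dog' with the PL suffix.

[mivɔluku]

'eye' shows [k] ~ [tʃ] at the end of the stem ([puliveku] vs [pulivetʃɛ]).
The stem 'path' ([morepuku], [morepukɛ]) shows [k] unchanged in both environments, so [k] cannot be basic with [tʃ] derived before the 1SG.POSS suffix.
So /tʃ/ is underlying, and a rule of depalatalization — palato-alveolar /tʃ/ and /ʃ/ become [k] and [s] when no front vowel follows — gives [k].
From [mivɔlutʃɛ] the stem 'dog' is /mivɔlutʃ/; when no front vowel follows this yields [mivɔluku].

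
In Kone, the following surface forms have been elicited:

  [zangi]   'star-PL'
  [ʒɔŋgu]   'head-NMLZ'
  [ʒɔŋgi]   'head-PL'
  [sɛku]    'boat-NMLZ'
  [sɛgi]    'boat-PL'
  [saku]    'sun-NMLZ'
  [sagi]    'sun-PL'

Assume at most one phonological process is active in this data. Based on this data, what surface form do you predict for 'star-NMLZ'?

[zangu]

The NMLZ morpheme has two allomorphs, [-gu] and [-ku].
By contrast the PL suffix keeps its initial [g] throughout — that segment must be underlying.
So the underlying form is /-ku/, and voiceless stops become voiced after a nasal.
After 'star', which ends in a nasal, the suffix surfaces as [-gu], giving [zangu].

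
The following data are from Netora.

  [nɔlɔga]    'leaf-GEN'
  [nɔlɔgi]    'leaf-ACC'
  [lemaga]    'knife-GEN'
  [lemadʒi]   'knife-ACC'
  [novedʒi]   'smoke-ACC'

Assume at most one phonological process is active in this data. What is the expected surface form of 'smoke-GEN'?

[novega]

The root 'knife' surfaces as [lemaga] and [lemadʒi], with a stem-final [g] ~ [dʒ] alternation.
Compare 'leaf', with invariant [g] in [nɔlɔga] and [nɔlɔgi]: an analysis with underlying /g/ and a rule producing [dʒ] before the ACC suffix would wrongly predict alternation here too.
So /dʒ/ is underlying, and a rule of depalatalization — palato-alveolar /dʒ/ becomes [g] when no front vowel follows — gives [g].
The one attested form of 'smoke', [novedʒi], shows underlying /novedʒ/. Applying the same rule when no front vowel follows gives [novega].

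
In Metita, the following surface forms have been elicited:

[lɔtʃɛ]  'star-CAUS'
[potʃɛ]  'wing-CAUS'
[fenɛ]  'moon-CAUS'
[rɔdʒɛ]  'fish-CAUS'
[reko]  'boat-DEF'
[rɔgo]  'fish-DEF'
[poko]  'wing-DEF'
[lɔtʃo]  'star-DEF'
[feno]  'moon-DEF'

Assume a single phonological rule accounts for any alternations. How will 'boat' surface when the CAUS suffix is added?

The stem for 'wing' ends in [tʃ] in [potʃɛ] but [k] in [poko].
But 'star' keeps [tʃ] in both environments ([lɔtʃɛ], [lɔtʃo]), so there is no rule changing /tʃ/ to [k] before the DEF suffix.
So /k/ is underlying, and a rule of palatalization before a front vowel — /k/ and /g/ become palato-alveolar [tʃ] and [dʒ] before a front vowel — gives [tʃ].
The one attested form of 'boat', [reko], shows underlying /rek/. Applying the same rule before a front vowel gives [retʃɛ].

[retʃɛ]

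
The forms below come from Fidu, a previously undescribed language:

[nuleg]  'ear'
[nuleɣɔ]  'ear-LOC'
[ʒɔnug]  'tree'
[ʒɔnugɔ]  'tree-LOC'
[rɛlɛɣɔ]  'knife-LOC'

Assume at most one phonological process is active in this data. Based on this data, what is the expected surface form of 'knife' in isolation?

[rɛlɛg]

'ear' shows [g] ~ [ɣ] at the end of the stem ([nuleg] vs [nuleɣɔ]).
If /g/ were underlying and a rule turned it into [ɣ] before the LOC suffix, 'tree' would also alternate; but it has [g] in both [ʒɔnug] and [ʒɔnugɔ].
So /ɣ/ is underlying, and a rule of word-final hardening — voiced fricatives become stops word-finally — gives [g].
From [rɛlɛɣɔ] the stem 'knife' is /rɛlɛɣ/; word-finally this yields [rɛlɛg].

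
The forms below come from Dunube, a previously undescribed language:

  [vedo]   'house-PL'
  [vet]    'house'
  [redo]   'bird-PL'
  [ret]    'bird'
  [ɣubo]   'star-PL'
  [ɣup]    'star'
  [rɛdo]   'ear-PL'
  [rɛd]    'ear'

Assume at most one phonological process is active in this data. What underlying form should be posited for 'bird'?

/ret/

The root 'bird' surfaces as [redo] and [ret], with a stem-final [d] ~ [t] alternation.
If /d/ were underlying and a rule turned it into [t] in isolation, 'ear' would also alternate; but it has [d] in both [rɛdo] and [rɛd].
So /t/ is underlying, and a rule of intervocalic voicing — voiceless stops become voiced between vowels — gives [d].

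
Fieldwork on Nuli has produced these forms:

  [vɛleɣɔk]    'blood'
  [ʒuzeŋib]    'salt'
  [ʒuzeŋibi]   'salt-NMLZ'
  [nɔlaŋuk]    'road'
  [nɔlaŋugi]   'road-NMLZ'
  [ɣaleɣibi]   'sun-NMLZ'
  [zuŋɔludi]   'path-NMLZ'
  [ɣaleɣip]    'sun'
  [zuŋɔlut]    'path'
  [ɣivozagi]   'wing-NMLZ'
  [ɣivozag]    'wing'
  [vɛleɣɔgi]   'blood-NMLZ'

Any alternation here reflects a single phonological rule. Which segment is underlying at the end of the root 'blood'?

/k/

In [vɛleɣɔk] and [vɛleɣɔgi] the final segment of 'blood' alternates: [k] ~ [g].
But 'wing' keeps [g] in both environments ([ɣivozag], [ɣivozagi]), so there is no rule changing /g/ to [k] in isolation.
So /k/ is underlying, and a rule of intervocalic voicing — voiceless stops become voiced between vowels — gives [g].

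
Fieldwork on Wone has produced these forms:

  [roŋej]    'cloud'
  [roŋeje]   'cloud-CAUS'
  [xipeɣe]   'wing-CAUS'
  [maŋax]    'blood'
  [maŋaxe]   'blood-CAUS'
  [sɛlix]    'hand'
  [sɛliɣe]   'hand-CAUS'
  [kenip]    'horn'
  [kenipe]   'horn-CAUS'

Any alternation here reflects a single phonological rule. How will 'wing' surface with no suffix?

[xipex]

In [sɛlix] and [sɛliɣe] the final segment of 'hand' alternates: [x] ~ [ɣ].
The stem 'blood' ([maŋax], [maŋaxe]) shows [x] unchanged in both environments, so [x] cannot be basic with [ɣ] derived before the CAUS suffix.
Therefore /ɣ/ is basic and [x] is derived by word-final obstruent devoicing (voiced obstruents become voiceless word-finally).
From [xipeɣe] the stem 'wing' is /xipeɣ/; word-finally this yields [xipex].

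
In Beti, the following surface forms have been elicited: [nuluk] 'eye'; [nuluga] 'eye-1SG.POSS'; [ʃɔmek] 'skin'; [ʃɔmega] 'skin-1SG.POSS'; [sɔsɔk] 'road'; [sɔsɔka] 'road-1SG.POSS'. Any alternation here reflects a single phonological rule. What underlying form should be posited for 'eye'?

'eye' shows [k] ~ [g] at the end of the stem ([nuluk] vs [nuluga]).
The stem 'road' ([sɔsɔk], [sɔsɔka]) shows [k] unchanged in both environments, so [k] cannot be basic with [g] derived before the 1SG.POSS suffix.
The alternation reflects word-final obstruent devoicing: voiced obstruents become voiceless word-finally. /g/ is underlying.

/nulug/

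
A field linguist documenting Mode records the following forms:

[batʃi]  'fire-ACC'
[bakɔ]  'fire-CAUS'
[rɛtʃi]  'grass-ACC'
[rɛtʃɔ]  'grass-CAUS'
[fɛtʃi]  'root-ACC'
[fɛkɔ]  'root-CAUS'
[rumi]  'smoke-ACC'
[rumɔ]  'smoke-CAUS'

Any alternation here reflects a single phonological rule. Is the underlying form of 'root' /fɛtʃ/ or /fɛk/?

In [fɛtʃi] and [fɛkɔ] the final segment of 'root' alternates: [tʃ] ~ [k].
But 'grass' keeps [tʃ] in both environments ([rɛtʃi], [rɛtʃɔ]), so there is no rule changing /tʃ/ to [k] before the CAUS suffix.
So /k/ is underlying, and a rule of palatalization before a front vowel — /k/ becomes palato-alveolar [tʃ] before a front vowel — gives [tʃ].

/fɛk/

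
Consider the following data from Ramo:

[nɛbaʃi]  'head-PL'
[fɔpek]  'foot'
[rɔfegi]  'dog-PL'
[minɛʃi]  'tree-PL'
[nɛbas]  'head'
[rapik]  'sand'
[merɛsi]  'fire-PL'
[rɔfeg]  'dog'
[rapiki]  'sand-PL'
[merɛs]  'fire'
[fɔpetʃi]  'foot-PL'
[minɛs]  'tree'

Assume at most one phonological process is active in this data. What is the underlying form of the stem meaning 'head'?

/nɛbaʃ/

In [nɛbas] and [nɛbaʃi] the final segment of 'head' alternates: [s] ~ [ʃ].
Compare 'fire', with invariant [s] in [merɛs] and [merɛsi]: an analysis with underlying /s/ and a rule producing [ʃ] before the PL suffix would wrongly predict alternation here too.
Therefore /ʃ/ is basic and [s] is derived by depalatalization (palato-alveolar /tʃ/ and /ʃ/ become [k] and [s] when no front vowel follows).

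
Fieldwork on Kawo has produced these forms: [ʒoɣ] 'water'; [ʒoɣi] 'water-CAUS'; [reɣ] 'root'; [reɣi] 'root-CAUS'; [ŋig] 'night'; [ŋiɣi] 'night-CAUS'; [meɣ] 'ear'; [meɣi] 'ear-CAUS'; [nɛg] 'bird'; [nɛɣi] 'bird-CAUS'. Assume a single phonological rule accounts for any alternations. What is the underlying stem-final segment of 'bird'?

/g/

The root 'bird' surfaces as [nɛg] and [nɛɣi], with a stem-final [g] ~ [ɣ] alternation.
The stem 'water' ([ʒoɣ], [ʒoɣi]) shows [ɣ] unchanged in both environments, so [ɣ] cannot be basic with [g] derived in isolation.
The alternation reflects intervocalic spirantization: voiced stops become fricatives between vowels. /g/ is underlying.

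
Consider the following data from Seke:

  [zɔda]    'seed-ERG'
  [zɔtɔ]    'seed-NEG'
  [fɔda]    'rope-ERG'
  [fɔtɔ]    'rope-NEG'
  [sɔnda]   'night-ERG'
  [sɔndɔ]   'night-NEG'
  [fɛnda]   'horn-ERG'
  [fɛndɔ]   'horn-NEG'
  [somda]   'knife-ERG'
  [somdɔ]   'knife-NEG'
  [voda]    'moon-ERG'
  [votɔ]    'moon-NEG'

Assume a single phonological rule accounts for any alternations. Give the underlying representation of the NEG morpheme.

The NEG morpheme has two allomorphs, [-dɔ] and [-tɔ].
By contrast the ERG suffix keeps its initial [d] throughout — that segment must be underlying.
The NEG suffix is therefore /-tɔ/ underlyingly, with post-nasal voicing: voiceless stops become voiced after a nasal.

/-tɔ/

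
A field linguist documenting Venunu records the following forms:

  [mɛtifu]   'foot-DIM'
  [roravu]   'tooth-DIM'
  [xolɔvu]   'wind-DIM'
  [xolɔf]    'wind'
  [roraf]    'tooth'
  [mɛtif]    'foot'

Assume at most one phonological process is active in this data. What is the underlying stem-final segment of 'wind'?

/v/

In [xolɔvu] and [xolɔf] the final segment of 'wind' alternates: [v] ~ [f].
The stem 'foot' ([mɛtifu], [mɛtif]) shows [f] unchanged in both environments, so [f] cannot be basic with [v] derived before the DIM suffix.
Therefore /v/ is basic and [f] is derived by word-final obstruent devoicing (voiced obstruents become voiceless word-finally).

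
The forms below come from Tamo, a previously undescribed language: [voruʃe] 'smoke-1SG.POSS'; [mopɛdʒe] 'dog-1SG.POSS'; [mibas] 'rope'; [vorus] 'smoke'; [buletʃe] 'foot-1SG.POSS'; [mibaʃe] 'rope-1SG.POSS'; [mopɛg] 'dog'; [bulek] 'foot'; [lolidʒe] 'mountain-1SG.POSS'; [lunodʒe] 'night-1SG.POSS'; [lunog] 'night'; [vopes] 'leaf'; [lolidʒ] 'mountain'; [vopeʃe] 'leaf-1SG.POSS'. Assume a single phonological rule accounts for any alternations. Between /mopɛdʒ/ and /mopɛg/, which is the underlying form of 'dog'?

/mopɛg/

The root 'dog' surfaces as [mopɛdʒe] and [mopɛg], with a stem-final [dʒ] ~ [g] alternation.
But 'mountain' keeps [dʒ] in both environments ([lolidʒe], [lolidʒ]), so there is no rule changing /dʒ/ to [g] in isolation.
The underlying segment must be /g/; /k/, /g/ and /s/ become palato-alveolar [tʃ], [dʒ] and [ʃ] before a front vowel, yielding [dʒ] there.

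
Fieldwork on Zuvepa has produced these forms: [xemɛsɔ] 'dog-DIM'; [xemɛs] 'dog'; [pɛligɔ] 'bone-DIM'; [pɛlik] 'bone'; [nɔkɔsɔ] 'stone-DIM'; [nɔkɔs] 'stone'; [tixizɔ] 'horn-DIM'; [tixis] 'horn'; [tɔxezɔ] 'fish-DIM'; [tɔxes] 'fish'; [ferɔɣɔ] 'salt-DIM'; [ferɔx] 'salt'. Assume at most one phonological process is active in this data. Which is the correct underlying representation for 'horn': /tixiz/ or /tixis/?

In [tixizɔ] and [tixis] the final segment of 'horn' alternates: [z] ~ [s].
If /s/ were underlying and a rule turned it into [z] before the DIM suffix, 'dog' would also alternate; but it has [s] in both [xemɛsɔ] and [xemɛs].
So /z/ is underlying, and a rule of word-final obstruent devoicing — voiced obstruents become voiceless word-finally — gives [s].

/tixiz/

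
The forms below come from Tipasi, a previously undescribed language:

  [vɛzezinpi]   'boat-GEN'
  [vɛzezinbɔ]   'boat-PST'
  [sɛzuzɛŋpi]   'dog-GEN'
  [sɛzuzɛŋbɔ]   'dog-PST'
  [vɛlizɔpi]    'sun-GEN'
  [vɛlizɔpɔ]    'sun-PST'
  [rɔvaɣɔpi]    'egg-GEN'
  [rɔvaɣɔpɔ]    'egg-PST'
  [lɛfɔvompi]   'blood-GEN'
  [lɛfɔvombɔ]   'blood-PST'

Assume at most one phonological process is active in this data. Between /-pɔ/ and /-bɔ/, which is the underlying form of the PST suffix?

/-bɔ/

The PST morpheme has two allomorphs, [-bɔ] and [-pɔ].
By contrast the GEN suffix keeps its initial [p] throughout — that segment must be underlying.
The PST suffix is therefore /-bɔ/ underlyingly, with post-vocalic devoicing: voiced stops become voiceless after a vowel.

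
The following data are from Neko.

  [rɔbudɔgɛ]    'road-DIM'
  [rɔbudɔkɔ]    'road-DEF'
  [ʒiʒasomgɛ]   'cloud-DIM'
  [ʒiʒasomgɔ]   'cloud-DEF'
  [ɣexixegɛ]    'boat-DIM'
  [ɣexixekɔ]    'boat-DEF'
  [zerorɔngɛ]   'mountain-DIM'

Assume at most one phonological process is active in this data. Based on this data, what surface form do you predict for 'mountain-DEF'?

The DEF morpheme has two allomorphs, [-gɔ] and [-kɔ].
By contrast the DIM suffix keeps its initial [g] throughout — that segment must be underlying.
So the underlying form is /-kɔ/, and voiceless stops become voiced after a nasal.
After 'mountain', which ends in a nasal, the suffix surfaces as [-gɔ], giving [zerorɔngɔ].

[zerorɔngɔ]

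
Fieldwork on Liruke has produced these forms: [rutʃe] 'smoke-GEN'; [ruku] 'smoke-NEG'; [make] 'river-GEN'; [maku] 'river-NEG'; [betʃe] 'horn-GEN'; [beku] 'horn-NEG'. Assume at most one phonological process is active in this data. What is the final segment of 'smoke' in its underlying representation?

The stem for 'smoke' ends in [tʃ] in [rutʃe] but [k] in [ruku].
Compare 'river', with invariant [k] in [make] and [maku]: an analysis with underlying /k/ and a rule producing [tʃ] before the GEN suffix would wrongly predict alternation here too.
So /tʃ/ is underlying, and a rule of depalatalization — palato-alveolar /tʃ/ becomes [k] when no front vowel follows — gives [k].

/tʃ/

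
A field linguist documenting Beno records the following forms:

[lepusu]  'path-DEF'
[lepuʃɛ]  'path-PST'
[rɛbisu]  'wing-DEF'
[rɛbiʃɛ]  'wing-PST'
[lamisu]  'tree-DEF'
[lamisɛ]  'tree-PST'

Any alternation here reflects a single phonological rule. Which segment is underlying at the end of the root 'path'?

In [lepusu] and [lepuʃɛ] the final segment of 'path' alternates: [s] ~ [ʃ].
But 'tree' keeps [s] in both environments ([lamisu], [lamisɛ]), so there is no rule changing /s/ to [ʃ] before the PST suffix.
Therefore /ʃ/ is basic and [s] is derived by depalatalization (palato-alveolar /ʃ/ becomes [s] when no front vowel follows).

/ʃ/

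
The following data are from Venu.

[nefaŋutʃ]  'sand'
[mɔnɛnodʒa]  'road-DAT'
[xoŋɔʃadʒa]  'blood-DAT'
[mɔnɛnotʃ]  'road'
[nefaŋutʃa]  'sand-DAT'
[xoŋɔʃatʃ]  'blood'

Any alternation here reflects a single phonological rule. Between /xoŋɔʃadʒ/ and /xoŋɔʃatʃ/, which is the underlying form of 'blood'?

/xoŋɔʃadʒ/

The stem for 'blood' ends in [tʃ] in [xoŋɔʃatʃ] but [dʒ] in [xoŋɔʃadʒa].
The stem 'sand' ([nefaŋutʃ], [nefaŋutʃa]) shows [tʃ] unchanged in both environments, so [tʃ] cannot be basic with [dʒ] derived before the DAT suffix.
Therefore /dʒ/ is basic and [tʃ] is derived by word-final obstruent devoicing (voiced obstruents become voiceless word-finally).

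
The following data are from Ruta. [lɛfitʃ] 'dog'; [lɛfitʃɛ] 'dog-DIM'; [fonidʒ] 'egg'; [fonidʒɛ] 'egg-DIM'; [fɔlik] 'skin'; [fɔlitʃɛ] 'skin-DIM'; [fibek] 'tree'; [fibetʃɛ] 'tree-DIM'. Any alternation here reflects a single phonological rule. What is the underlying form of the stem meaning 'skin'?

'skin' shows [k] ~ [tʃ] at the end of the stem ([fɔlik] vs [fɔlitʃɛ]).
The stem 'dog' ([lɛfitʃ], [lɛfitʃɛ]) shows [tʃ] unchanged in both environments, so [tʃ] cannot be basic with [k] derived in isolation.
The alternation reflects palatalization before a front vowel: /k/ becomes palato-alveolar [tʃ] before a front vowel. /k/ is underlying.
So 'skin' = /fɔlik/.

/fɔlik/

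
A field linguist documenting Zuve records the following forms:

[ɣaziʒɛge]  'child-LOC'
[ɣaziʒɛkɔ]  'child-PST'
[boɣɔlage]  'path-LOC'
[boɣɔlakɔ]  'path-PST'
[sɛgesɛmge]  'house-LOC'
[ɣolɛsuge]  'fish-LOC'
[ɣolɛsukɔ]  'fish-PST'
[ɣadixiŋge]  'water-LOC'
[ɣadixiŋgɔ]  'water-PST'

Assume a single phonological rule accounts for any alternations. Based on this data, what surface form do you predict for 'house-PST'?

[sɛgesɛmgɔ]

The PST suffix surfaces as [-gɔ] and [-kɔ], depending on the final segment of the stem.
By contrast the LOC suffix keeps its initial [g] throughout — that segment must be underlying.
The PST suffix is therefore /-kɔ/ underlyingly, with post-nasal voicing: voiceless stops become voiced after a nasal.
After 'house', which ends in a nasal, the suffix surfaces as [-gɔ], giving [sɛgesɛmgɔ].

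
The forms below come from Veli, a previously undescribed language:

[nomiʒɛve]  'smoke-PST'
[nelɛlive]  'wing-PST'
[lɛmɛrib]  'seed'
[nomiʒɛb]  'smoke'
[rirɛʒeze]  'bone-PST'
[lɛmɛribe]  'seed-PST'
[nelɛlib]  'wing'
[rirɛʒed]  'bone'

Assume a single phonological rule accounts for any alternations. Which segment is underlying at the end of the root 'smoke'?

/v/

In [nomiʒɛb] and [nomiʒɛve] the final segment of 'smoke' alternates: [b] ~ [v].
But 'seed' keeps [b] in both environments ([lɛmɛrib], [lɛmɛribe]), so there is no rule changing /b/ to [v] before the PST suffix.
The underlying segment must be /v/; voiced fricatives become stops word-finally, yielding [b] there.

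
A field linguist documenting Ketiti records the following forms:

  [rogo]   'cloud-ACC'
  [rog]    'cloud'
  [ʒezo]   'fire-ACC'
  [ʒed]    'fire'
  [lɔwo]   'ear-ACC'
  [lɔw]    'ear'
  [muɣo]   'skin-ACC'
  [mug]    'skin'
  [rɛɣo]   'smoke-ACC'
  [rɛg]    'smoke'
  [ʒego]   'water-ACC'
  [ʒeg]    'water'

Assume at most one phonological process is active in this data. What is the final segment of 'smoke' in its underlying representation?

The stem for 'smoke' ends in [ɣ] in [rɛɣo] but [g] in [rɛg].
If /g/ were underlying and a rule turned it into [ɣ] before the ACC suffix, 'cloud' would also alternate; but it has [g] in both [rogo] and [rog].
The underlying segment must be /ɣ/; voiced fricatives become stops word-finally, yielding [g] there.

/ɣ/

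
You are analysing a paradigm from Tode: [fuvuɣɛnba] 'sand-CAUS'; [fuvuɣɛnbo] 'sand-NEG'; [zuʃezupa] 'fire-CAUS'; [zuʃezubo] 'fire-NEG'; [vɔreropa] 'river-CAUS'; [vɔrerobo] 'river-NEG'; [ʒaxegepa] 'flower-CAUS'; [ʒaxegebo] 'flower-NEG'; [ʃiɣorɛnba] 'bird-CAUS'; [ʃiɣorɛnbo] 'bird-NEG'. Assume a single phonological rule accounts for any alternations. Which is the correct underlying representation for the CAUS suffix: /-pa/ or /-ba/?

The CAUS suffix surfaces as [-ba] and [-pa], depending on the final segment of the stem.
By contrast the NEG suffix keeps its initial [b] throughout — that segment must be underlying.
The CAUS suffix is therefore /-pa/ underlyingly, with post-nasal voicing: voiceless stops become voiced after a nasal.

/-pa/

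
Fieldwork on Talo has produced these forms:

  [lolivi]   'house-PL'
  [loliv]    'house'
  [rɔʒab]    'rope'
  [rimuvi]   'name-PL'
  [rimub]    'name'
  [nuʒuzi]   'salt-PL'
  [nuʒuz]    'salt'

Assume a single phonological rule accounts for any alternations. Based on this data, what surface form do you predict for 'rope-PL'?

[rɔʒavi]

'name' shows [v] ~ [b] at the end of the stem ([rimuvi] vs [rimub]).
The stem 'house' ([lolivi], [loliv]) shows [v] unchanged in both environments, so [v] cannot be basic with [b] derived in isolation.
Therefore /b/ is basic and [v] is derived by intervocalic spirantization (voiced stops become fricatives between vowels).
From [rɔʒab] the stem 'rope' is /rɔʒab/; between vowels this yields [rɔʒavi].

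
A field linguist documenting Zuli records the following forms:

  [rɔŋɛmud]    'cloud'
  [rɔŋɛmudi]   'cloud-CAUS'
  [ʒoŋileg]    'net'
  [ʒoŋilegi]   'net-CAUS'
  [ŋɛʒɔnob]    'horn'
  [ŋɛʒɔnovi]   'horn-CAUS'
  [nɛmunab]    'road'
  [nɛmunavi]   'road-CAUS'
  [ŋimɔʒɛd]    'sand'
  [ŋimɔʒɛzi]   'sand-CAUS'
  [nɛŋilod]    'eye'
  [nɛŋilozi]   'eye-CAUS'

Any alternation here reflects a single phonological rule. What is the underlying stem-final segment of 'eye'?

/z/

In [nɛŋilod] and [nɛŋilozi] the final segment of 'eye' alternates: [d] ~ [z].
The stem 'cloud' ([rɔŋɛmud], [rɔŋɛmudi]) shows [d] unchanged in both environments, so [d] cannot be basic with [z] derived before the CAUS suffix.
So /z/ is underlying, and a rule of word-final hardening — voiced fricatives become stops word-finally — gives [d].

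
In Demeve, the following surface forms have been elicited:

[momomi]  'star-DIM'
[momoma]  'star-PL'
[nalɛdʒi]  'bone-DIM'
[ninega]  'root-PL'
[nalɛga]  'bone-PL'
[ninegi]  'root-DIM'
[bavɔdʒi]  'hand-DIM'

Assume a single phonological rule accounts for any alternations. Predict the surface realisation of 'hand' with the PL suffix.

'bone' shows [dʒ] ~ [g] at the end of the stem ([nalɛdʒi] vs [nalɛga]).
Compare 'root', with invariant [g] in [ninegi] and [ninega]: an analysis with underlying /g/ and a rule producing [dʒ] before the DIM suffix would wrongly predict alternation here too.
Therefore /dʒ/ is basic and [g] is derived by depalatalization (palato-alveolar /dʒ/ becomes [g] when no front vowel follows).
From [bavɔdʒi] the stem 'hand' is /bavɔdʒ/; when no front vowel follows this yields [bavɔga].

[bavɔga]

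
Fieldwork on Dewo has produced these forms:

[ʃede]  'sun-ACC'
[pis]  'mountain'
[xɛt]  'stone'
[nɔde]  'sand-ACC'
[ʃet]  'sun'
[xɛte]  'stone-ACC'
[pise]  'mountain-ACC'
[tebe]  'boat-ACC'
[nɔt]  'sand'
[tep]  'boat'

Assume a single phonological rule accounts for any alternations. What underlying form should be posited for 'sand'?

/nɔd/

The root 'sand' surfaces as [nɔde] and [nɔt], with a stem-final [d] ~ [t] alternation.
But 'stone' keeps [t] in both environments ([xɛte], [xɛt]), so there is no rule changing /t/ to [d] before the ACC suffix.
The underlying segment must be /d/; voiced obstruents become voiceless word-finally, yielding [t] there.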